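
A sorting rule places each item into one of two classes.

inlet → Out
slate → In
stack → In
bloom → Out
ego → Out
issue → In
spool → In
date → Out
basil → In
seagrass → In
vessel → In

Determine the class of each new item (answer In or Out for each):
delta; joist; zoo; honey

A rule that fits every label: contains 's' — true of each 'In' example, false of each 'Out' one.
delta: no 's', does not fit → Out. joist: has 's', passes → In. zoo: no 's', does not fit → Out. honey: no 's', does not fit → Out.

Out, In, Out, Out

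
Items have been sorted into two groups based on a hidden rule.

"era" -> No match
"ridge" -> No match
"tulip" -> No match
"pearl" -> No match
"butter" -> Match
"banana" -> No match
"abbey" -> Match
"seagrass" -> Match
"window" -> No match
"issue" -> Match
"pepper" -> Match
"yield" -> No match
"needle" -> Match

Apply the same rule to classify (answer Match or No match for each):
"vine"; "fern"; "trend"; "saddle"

A rule that fits every label: has a double letter — true of each 'Match' example, false of each 'No match' one.
"vine": no doubled letter — does not pass, so No match. "fern": no doubled letter — does not pass, so No match. "trend": no doubled letter — does not pass, so No match. "saddle": 'dd' doubled — fits, so Match.

No match, No match, No match, Match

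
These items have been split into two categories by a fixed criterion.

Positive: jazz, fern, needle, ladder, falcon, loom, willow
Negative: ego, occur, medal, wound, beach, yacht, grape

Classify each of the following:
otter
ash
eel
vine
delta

The classifier is using: even length.

Negative, Negative, Negative, Positive, Negative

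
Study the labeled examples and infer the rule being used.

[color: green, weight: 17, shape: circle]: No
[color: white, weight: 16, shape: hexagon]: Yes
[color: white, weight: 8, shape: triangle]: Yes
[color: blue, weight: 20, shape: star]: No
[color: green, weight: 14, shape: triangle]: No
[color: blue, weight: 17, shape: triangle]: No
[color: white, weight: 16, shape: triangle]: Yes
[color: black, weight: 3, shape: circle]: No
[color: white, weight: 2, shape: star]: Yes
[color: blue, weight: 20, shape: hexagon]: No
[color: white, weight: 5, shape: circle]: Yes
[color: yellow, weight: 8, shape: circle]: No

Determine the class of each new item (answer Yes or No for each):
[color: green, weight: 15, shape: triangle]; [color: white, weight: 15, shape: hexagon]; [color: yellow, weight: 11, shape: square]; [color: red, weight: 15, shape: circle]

No, Yes, No, No

Every 'Yes' example satisfies: color is white. None of the 'No' examples do.
No: [color: green, weight: 15, shape: triangle], since color is green. Yes: [color: white, weight: 15, shape: hexagon], since color is white. No: [color: yellow, weight: 11, shape: square], since color is yellow. No: [color: red, weight: 15, shape: circle], since color is red.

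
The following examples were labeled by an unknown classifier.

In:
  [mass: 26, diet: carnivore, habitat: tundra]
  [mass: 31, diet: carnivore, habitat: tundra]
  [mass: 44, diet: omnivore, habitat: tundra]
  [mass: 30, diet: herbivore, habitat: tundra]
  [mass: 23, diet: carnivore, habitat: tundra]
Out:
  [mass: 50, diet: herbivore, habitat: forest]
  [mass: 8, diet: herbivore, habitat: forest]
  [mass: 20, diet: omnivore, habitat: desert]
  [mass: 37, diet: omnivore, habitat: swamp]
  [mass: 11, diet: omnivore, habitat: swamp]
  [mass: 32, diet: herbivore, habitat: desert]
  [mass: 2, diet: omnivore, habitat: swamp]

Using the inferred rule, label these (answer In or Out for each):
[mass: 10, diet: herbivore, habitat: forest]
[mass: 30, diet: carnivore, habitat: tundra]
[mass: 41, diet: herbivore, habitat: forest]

The simplest hypothesis consistent with all the labels is: habitat is tundra.

Out, In, Out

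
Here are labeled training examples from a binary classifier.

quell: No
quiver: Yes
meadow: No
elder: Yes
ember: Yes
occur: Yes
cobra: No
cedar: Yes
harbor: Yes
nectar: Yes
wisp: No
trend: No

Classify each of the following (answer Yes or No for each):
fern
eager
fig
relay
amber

One predicate separates the groups cleanly: ends with 'r'.
fern — ends with 'n', hence No.
eager — ends with 'r', hence Yes.
fig — ends with 'g', hence No.
relay — ends with 'y', hence No.
amber — ends with 'r', hence Yes.

No, Yes, No, No, Yes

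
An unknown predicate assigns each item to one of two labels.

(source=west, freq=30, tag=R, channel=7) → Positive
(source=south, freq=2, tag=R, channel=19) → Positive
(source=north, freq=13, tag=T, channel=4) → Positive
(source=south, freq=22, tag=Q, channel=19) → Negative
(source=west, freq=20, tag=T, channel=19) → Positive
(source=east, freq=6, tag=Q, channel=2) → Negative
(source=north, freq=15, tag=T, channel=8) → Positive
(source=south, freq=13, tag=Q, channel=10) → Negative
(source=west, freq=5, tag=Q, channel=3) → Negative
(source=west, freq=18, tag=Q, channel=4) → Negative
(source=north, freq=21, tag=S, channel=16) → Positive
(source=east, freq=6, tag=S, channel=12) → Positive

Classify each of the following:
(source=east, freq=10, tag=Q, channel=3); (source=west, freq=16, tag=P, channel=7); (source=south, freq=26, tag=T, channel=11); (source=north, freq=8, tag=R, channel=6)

The common property of the 'Positive' items is: tag is not Q. No 'Negative' item has it.

Negative, Positive, Positive, Positive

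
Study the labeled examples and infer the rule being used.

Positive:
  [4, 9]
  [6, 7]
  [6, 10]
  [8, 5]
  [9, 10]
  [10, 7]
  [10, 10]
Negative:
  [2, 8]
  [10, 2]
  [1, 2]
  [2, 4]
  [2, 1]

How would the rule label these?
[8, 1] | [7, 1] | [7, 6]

Negative, Negative, Positive

All 'Positive' examples share one property — sum ≥ 13 — and every 'Negative' example lacks it.
[8, 1]: 8+1 = 9 — does not fit, so Negative. [7, 1]: 7+1 = 8 — does not fit, so Negative. [7, 6]: 7+6 = 13 — checks out, so Positive.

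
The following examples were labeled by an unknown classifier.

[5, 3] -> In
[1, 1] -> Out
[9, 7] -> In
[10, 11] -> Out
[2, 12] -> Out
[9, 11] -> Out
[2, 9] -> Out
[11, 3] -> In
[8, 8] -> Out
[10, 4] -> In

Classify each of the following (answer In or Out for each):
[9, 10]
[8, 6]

Out, In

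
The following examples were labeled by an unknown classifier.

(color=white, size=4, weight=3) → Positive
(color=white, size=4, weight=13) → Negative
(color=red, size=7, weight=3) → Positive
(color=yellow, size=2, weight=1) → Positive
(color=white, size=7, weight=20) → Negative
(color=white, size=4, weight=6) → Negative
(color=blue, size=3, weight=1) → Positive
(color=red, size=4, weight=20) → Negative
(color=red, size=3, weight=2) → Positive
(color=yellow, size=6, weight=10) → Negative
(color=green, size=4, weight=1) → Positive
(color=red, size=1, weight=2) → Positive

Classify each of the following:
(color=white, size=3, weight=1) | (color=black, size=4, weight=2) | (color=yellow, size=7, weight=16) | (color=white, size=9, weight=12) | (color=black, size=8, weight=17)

Positive, Positive, Negative, Negative, Negative

The pattern is that an item is 'Positive' exactly when: weight ≤ 3.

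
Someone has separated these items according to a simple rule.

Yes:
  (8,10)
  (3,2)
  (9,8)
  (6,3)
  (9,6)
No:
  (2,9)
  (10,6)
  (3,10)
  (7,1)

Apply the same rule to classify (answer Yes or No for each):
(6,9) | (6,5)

Yes, Yes

The rule appears to be: |first − second| ≤ 3.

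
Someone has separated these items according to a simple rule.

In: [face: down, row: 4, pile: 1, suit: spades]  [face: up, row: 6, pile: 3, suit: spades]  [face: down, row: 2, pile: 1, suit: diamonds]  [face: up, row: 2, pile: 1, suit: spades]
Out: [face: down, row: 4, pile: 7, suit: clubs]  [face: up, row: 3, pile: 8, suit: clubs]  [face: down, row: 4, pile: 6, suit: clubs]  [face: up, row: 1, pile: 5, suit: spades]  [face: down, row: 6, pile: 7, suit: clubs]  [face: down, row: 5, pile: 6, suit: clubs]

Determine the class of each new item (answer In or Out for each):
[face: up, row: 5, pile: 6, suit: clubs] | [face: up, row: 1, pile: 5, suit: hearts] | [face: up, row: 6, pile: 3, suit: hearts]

Out, Out, In

All 'In' examples share one property — pile ≤ 3 — and every 'Out' example lacks it.
[face: up, row: 5, pile: 6, suit: clubs]: pile = 6, does not satisfy this → Out. [face: up, row: 1, pile: 5, suit: hearts]: pile = 5, does not satisfy this → Out. [face: up, row: 6, pile: 3, suit: hearts]: pile = 3, passes → In.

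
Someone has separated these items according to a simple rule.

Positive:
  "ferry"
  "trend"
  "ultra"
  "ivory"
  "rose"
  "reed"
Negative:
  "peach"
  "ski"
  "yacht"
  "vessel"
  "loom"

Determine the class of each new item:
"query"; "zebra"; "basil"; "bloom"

Every 'Positive' example satisfies: contains 'r'. None of the 'Negative' examples do.
"query" → has 'r' → Positive. "zebra" → has 'r' → Positive. "basil" → no 'r' → Negative. "bloom" → no 'r' → Negative.

Positive, Positive, Negative, Negative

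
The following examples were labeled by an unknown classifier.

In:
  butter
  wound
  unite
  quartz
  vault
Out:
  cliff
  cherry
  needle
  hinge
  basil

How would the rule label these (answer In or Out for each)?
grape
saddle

Out, Out

One predicate separates the groups cleanly: contains 'u'.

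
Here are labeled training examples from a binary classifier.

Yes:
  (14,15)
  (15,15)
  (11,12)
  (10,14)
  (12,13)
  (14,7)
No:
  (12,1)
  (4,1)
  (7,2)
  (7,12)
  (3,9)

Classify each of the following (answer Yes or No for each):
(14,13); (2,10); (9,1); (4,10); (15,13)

Yes, No, No, No, Yes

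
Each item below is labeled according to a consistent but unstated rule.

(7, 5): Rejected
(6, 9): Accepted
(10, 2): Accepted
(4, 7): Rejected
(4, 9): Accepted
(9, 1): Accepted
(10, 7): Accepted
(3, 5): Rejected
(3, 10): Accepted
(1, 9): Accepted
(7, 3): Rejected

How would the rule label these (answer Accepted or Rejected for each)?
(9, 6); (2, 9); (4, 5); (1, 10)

Accepted, Accepted, Rejected, Accepted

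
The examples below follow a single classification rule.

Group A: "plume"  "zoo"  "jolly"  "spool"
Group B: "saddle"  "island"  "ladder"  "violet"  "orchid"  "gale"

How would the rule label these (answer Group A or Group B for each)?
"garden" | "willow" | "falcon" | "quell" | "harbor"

The simplest hypothesis consistent with all the labels is: odd length.

Group B, Group B, Group B, Group A, Group B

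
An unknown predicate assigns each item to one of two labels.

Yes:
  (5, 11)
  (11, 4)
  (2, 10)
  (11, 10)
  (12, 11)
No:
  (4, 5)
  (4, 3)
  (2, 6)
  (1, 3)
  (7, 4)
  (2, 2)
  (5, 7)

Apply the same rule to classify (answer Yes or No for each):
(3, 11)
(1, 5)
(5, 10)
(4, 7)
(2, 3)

Yes, No, Yes, No, No

The pattern is that an item is 'Yes' exactly when: max ≥ 10.
Yes: (3, 11), since max 11. No: (1, 5), since max 5. Yes: (5, 10), since max 10. No: (4, 7), since max 7. No: (2, 3), since max 3.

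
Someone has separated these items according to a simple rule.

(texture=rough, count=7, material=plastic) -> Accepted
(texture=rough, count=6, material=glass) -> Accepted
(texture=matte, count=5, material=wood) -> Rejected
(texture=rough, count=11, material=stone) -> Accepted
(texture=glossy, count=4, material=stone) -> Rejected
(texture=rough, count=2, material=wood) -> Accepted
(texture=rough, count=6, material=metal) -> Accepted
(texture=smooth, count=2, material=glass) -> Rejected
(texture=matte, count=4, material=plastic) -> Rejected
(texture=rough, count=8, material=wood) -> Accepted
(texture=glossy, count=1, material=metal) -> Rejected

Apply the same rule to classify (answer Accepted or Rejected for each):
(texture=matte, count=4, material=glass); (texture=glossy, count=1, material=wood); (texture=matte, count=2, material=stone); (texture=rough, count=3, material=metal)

Rejected, Rejected, Rejected, Accepted

Every 'Accepted' example satisfies: texture is rough. None of the 'Rejected' examples do.
Rejected: (texture=matte, count=4, material=glass), since texture is matte. Rejected: (texture=glossy, count=1, material=wood), since texture is glossy. Rejected: (texture=matte, count=2, material=stone), since texture is matte. Accepted: (texture=rough, count=3, material=metal), since texture is rough.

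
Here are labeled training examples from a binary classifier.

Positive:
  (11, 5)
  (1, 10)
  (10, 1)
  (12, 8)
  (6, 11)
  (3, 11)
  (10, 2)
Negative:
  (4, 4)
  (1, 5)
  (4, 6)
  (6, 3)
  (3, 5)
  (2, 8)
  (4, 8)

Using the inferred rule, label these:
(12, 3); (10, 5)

Positive, Positive

All 'Positive' examples share one property — max ≥ 10 — and every 'Negative' example lacks it.
(12, 3): max 12, matches → Positive.
(10, 5): max 10, matches → Positive.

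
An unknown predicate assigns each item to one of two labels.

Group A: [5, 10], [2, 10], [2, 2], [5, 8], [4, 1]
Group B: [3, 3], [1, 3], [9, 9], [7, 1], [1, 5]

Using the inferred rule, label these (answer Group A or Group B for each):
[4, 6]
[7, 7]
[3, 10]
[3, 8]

Rule: product is even. This holds for each 'Group A' example and fails for each 'Group B' one.
[4, 6]: 4·6 = 24, satisfies this → Group A. [7, 7]: 7·7 = 49, doesn't match → Group B. [3, 10]: 3·10 = 30, satisfies this → Group A. [3, 8]: 3·8 = 24, satisfies this → Group A.

Group A, Group B, Group A, Group A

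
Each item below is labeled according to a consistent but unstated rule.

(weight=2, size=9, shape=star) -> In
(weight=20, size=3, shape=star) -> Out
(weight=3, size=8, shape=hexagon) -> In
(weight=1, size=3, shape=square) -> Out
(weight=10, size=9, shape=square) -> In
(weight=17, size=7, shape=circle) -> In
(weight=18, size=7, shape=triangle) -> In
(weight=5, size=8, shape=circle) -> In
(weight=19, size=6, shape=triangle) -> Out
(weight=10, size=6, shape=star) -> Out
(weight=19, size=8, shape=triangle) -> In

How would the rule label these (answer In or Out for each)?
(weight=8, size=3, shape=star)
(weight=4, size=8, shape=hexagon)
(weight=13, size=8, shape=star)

The common property of the 'In' items is: size ≥ 7. No 'Out' item has it.
(weight=8, size=3, shape=star): size = 3, lacks this property → Out.
(weight=4, size=8, shape=hexagon): size = 8, qualifies → In.
(weight=13, size=8, shape=star): size = 8, qualifies → In.

Out, In, In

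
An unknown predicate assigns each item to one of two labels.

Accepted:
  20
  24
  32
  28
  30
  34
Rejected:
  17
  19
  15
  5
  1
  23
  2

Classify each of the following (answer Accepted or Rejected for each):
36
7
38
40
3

Every 'Accepted' example satisfies: even AND at least 5. None of the 'Rejected' examples do.
36: 36 is even, 36 ≥ 5, fits → Accepted.
7: 7 is odd, 7 ≥ 5, lacks this property → Rejected.
38: 38 is even, 38 ≥ 5, fits → Accepted.
40: 40 is even, 40 ≥ 5, fits → Accepted.
3: 3 is odd, 3 < 5, lacks this property → Rejected.

Accepted, Rejected, Accepted, Accepted, Rejected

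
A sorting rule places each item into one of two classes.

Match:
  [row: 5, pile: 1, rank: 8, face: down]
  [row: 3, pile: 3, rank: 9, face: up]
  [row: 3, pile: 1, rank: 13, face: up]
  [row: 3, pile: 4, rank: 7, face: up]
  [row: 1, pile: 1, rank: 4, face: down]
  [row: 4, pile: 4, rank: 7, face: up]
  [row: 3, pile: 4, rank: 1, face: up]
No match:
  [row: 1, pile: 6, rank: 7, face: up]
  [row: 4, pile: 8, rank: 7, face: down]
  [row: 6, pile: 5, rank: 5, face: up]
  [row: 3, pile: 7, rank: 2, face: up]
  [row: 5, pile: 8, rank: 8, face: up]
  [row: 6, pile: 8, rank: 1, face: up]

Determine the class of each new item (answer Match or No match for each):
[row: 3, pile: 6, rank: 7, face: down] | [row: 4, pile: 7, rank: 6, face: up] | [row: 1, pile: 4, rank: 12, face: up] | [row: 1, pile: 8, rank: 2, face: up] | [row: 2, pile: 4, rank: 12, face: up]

The classifier is using: pile ≤ 4.
[row: 3, pile: 6, rank: 7, face: down] → pile = 6 → No match. [row: 4, pile: 7, rank: 6, face: up] → pile = 7 → No match. [row: 1, pile: 4, rank: 12, face: up] → pile = 4 → Match. [row: 1, pile: 8, rank: 2, face: up] → pile = 8 → No match. [row: 2, pile: 4, rank: 12, face: up] → pile = 4 → Match.

No match, No match, Match, No match, Match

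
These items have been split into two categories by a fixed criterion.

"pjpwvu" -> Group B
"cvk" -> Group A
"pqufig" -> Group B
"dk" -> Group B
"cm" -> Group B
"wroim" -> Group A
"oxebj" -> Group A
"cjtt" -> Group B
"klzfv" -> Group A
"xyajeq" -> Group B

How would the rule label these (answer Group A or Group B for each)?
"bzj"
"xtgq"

Looking at the examples, the only property every 'Group A' case has and every 'Group B' case lacks is: odd length.
"bzj" — length 3, hence Group A.
"xtgq" — length 4, hence Group B.

Group A, Group B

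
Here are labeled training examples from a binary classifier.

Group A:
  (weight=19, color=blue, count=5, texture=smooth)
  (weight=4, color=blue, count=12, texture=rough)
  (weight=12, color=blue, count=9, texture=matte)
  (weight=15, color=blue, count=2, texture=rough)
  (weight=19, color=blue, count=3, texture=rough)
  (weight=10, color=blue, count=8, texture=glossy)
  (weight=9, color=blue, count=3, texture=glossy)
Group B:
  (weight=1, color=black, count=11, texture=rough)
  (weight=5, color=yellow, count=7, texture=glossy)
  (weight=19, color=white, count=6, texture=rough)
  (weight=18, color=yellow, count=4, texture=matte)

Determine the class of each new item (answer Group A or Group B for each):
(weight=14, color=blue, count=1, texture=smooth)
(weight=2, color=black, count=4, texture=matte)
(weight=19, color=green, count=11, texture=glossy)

Group A, Group B, Group B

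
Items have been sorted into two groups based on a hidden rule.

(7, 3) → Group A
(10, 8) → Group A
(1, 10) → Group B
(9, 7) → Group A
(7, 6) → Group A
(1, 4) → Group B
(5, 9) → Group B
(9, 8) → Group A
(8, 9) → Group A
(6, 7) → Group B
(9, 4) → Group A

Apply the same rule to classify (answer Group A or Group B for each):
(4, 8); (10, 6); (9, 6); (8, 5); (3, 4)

Group B, Group A, Group A, Group A, Group B

Every 'Group A' example satisfies: first ≥ 7. None of the 'Group B' examples do.
Group B: (4, 8), since first 4.
Group A: (10, 6), since first 10.
Group A: (9, 6), since first 9.
Group A: (8, 5), since first 8.
Group B: (3, 4), since first 3.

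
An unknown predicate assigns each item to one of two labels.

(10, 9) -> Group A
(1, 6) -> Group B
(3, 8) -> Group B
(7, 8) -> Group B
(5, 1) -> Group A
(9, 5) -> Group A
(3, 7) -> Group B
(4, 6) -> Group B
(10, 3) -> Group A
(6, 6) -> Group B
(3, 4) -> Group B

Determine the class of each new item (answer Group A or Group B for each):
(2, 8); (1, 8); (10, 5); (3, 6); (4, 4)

A rule that fits every label: first > second — true of each 'Group A' example, false of each 'Group B' one.
(2, 8): Group B (2 < 8). (1, 8): Group B (1 < 8). (10, 5): Group A (10 > 5). (3, 6): Group B (3 < 6). (4, 4): Group B (4 = 4).

Group B, Group B, Group A, Group B, Group B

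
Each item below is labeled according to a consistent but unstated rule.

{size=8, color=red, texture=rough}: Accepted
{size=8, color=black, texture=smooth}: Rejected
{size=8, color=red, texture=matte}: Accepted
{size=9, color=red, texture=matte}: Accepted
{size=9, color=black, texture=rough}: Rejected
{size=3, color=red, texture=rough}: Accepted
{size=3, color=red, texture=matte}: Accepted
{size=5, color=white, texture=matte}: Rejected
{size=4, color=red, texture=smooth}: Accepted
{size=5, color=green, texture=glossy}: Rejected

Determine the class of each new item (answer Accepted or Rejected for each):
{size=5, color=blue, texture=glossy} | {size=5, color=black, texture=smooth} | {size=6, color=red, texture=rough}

Rejected, Rejected, Accepted

The simplest hypothesis consistent with all the labels is: color is red.
{size=5, color=blue, texture=glossy}: color is blue — does not satisfy this, so Rejected.
{size=5, color=black, texture=smooth}: color is black — does not satisfy this, so Rejected.
{size=6, color=red, texture=rough}: color is red — checks out, so Accepted.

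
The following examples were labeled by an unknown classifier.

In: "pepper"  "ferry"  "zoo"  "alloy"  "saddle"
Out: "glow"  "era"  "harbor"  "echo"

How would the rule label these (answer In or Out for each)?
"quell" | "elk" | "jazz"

In, Out, In

One predicate separates the groups cleanly: has a double letter.
"quell" — 'll' doubled, hence In. "elk" — no doubled letter, hence Out. "jazz" — 'zz' doubled, hence In.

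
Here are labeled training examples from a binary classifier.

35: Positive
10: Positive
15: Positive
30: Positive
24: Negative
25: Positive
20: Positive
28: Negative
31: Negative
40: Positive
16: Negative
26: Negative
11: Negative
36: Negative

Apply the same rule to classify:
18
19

The distinguishing property — multiple of 5 — holds for all the 'Positive' cases and none of the 'Negative' cases.
18: 18 = 5·3 + 3, doesn't qualify → Negative. 19: 19 = 5·3 + 4, doesn't qualify → Negative.

Negative, Negative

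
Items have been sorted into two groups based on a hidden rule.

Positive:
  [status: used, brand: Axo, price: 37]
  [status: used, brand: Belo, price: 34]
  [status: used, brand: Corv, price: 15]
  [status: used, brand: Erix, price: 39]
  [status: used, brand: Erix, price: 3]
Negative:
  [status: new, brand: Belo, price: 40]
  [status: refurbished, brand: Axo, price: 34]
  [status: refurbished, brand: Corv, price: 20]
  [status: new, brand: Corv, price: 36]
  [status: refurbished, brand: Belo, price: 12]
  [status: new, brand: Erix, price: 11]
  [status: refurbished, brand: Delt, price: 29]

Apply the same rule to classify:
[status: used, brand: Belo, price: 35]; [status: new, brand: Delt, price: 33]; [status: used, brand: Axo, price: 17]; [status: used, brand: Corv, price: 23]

The simplest hypothesis consistent with all the labels is: status is used.
[status: used, brand: Belo, price: 35]: Positive (status is used). [status: new, brand: Delt, price: 33]: Negative (status is new). [status: used, brand: Axo, price: 17]: Positive (status is used). [status: used, brand: Corv, price: 23]: Positive (status is used).

Positive, Negative, Positive, Positive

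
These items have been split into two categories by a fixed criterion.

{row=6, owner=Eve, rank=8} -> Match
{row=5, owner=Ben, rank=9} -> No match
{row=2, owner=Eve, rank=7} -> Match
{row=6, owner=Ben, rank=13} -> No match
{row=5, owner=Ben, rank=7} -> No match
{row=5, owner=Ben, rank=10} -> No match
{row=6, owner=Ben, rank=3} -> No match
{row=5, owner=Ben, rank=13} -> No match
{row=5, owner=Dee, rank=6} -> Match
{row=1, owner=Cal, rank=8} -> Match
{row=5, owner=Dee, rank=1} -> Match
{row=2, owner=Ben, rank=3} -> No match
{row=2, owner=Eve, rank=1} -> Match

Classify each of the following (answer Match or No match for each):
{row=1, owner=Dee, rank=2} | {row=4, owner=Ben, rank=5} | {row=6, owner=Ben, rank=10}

Match, No match, No match

Looking at the examples, the only property every 'Match' case has and every 'No match' case lacks is: owner is not Ben.
{row=1, owner=Dee, rank=2}: owner is Dee — checks out, so Match. {row=4, owner=Ben, rank=5}: owner is Ben — fails this test, so No match. {row=6, owner=Ben, rank=10}: owner is Ben — fails this test, so No match.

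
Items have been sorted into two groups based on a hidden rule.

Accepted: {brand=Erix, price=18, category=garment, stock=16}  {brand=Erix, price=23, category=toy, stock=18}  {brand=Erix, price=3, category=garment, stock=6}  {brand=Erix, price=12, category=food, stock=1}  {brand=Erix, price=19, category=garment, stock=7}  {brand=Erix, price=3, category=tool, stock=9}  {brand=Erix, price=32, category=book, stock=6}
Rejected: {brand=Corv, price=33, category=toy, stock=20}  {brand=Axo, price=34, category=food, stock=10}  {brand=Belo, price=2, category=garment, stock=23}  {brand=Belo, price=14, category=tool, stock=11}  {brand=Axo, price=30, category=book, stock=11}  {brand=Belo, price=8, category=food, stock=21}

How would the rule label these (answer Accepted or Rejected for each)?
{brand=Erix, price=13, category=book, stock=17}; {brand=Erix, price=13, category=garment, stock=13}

The distinguishing property — brand is Erix — holds for all the 'Accepted' cases and none of the 'Rejected' cases.

Accepted, Accepted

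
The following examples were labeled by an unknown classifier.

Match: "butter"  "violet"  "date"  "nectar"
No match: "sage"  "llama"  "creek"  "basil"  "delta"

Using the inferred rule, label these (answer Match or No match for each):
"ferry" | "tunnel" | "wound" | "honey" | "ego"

'Match' ⟺ even length AND contains 't'.
No match: "ferry", since length 5, no 't'.
Match: "tunnel", since length 6, has 't'.
No match: "wound", since length 5, no 't'.
No match: "honey", since length 5, no 't'.
No match: "ego", since length 3, no 't'.

No match, Match, No match, No match, No match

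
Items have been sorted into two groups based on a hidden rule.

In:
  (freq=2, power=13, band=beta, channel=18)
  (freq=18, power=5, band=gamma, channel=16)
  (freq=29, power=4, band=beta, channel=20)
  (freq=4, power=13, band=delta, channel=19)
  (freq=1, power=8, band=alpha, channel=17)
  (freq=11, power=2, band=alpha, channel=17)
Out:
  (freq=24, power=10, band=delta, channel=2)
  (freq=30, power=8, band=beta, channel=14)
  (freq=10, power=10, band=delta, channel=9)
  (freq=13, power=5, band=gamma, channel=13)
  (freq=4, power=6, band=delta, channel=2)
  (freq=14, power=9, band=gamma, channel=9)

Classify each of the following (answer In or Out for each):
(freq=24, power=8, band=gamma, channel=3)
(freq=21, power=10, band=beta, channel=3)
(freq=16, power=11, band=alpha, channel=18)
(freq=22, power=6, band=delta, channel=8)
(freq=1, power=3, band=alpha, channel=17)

Out, Out, In, Out, In

The classifier is using: channel ≥ 16.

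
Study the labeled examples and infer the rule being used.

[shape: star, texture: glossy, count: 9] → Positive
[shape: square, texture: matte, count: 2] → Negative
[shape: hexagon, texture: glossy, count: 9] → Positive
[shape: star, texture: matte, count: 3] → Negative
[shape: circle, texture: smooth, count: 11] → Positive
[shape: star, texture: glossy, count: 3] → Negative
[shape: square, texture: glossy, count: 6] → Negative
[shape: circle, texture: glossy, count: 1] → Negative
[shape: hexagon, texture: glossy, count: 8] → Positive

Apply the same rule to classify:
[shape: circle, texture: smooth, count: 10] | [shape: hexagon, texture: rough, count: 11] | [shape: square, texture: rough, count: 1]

Positive, Positive, Negative

'Positive' ⟺ count ≥ 8.
[shape: circle, texture: smooth, count: 10] — count = 10, hence Positive.
[shape: hexagon, texture: rough, count: 11] — count = 11, hence Positive.
[shape: square, texture: rough, count: 1] — count = 1, hence Negative.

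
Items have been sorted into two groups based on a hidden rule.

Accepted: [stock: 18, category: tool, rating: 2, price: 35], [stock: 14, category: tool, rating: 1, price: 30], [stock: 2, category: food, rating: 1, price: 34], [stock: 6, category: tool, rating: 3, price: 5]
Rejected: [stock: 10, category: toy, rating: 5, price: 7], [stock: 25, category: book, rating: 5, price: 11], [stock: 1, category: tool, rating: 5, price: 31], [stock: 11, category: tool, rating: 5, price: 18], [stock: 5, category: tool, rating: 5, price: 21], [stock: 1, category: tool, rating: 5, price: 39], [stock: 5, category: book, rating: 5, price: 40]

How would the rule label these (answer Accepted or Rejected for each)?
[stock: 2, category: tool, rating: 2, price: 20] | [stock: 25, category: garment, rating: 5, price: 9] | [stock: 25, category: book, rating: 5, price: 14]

Accepted, Rejected, Rejected

The rule appears to be: rating ≤ 3.
[stock: 2, category: tool, rating: 2, price: 20]: rating = 2, satisfies this → Accepted.
[stock: 25, category: garment, rating: 5, price: 9]: rating = 5, does not fit → Rejected.
[stock: 25, category: book, rating: 5, price: 14]: rating = 5, does not fit → Rejected.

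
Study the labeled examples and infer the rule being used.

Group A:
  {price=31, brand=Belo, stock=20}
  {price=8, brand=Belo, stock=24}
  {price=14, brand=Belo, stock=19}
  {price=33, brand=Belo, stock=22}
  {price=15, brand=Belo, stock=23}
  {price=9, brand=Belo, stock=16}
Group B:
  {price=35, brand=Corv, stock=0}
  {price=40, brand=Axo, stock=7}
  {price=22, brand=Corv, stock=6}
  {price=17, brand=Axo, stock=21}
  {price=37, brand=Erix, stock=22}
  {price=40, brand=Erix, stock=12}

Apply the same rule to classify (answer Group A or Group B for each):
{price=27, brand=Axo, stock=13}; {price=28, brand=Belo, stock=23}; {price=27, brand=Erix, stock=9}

Group B, Group A, Group B

The pattern is that an item is 'Group A' exactly when: brand is Belo.
{price=27, brand=Axo, stock=13}: brand is Axo — doesn't qualify, so Group B. {price=28, brand=Belo, stock=23}: brand is Belo — matches, so Group A. {price=27, brand=Erix, stock=9}: brand is Erix — doesn't qualify, so Group B.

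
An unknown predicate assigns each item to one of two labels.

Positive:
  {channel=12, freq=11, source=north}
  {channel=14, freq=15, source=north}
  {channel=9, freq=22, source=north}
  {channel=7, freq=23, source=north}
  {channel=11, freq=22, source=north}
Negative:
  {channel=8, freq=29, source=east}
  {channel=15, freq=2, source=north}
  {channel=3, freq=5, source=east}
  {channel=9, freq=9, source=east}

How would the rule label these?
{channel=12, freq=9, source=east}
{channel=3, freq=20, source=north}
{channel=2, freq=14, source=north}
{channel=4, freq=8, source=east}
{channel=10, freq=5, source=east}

Negative, Positive, Positive, Negative, Negative

The distinguishing property — source is north AND freq ≥ 5 — holds for all the 'Positive' cases and none of the 'Negative' cases.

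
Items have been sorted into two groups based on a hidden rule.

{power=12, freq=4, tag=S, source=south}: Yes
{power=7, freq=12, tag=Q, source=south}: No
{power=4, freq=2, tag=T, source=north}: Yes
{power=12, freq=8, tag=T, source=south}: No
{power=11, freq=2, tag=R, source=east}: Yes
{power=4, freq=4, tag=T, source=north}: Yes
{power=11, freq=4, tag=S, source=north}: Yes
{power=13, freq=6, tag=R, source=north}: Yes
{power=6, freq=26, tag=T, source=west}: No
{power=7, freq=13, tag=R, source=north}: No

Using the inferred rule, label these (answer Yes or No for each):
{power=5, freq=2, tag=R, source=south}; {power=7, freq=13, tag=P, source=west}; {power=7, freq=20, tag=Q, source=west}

All 'Yes' examples share one property — freq ≤ 6 — and every 'No' example lacks it.

Yes, No, No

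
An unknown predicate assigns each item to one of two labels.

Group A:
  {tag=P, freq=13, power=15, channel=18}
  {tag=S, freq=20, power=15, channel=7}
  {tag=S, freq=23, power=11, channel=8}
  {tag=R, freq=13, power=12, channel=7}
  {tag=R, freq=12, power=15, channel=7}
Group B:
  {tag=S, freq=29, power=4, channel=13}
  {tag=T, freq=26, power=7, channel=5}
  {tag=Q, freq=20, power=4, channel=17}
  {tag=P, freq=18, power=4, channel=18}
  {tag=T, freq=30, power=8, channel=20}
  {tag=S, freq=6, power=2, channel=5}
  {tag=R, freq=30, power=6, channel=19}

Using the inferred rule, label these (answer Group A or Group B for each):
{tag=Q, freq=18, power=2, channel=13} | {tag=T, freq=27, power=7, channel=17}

Group B, Group B

The pattern is that an item is 'Group A' exactly when: power ≥ 11.
{tag=Q, freq=18, power=2, channel=13}: power = 2 — fails the rule, so Group B. {tag=T, freq=27, power=7, channel=17}: power = 7 — fails the rule, so Group B.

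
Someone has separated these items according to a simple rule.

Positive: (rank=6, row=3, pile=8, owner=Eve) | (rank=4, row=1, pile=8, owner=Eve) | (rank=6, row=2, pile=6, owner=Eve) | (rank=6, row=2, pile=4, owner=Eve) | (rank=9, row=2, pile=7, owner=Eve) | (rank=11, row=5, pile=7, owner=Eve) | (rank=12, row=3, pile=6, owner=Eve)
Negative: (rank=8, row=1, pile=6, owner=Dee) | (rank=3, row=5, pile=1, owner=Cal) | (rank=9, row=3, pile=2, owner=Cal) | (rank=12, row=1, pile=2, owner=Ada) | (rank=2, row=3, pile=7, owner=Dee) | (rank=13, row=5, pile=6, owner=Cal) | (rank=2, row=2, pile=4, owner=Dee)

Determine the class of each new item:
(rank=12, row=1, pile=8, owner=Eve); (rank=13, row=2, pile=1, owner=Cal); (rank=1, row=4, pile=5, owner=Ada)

The classifier is using: owner is Eve.
(rank=12, row=1, pile=8, owner=Eve): owner is Eve, fits → Positive.
(rank=13, row=2, pile=1, owner=Cal): owner is Cal, doesn't qualify → Negative.
(rank=1, row=4, pile=5, owner=Ada): owner is Ada, doesn't qualify → Negative.

Positive, Negative, Negative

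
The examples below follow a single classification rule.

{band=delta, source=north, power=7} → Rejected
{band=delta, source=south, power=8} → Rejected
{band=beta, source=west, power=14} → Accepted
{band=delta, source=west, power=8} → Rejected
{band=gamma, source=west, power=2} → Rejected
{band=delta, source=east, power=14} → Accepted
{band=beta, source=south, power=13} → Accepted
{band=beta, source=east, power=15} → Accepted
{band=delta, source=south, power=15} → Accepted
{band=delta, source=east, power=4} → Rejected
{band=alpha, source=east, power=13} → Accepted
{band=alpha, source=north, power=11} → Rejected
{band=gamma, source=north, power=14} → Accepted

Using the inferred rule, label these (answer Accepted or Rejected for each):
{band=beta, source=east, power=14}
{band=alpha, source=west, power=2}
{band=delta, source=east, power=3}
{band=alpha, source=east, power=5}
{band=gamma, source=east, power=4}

Accepted, Rejected, Rejected, Rejected, Rejected

The classifier is using: power ≥ 13.
{band=beta, source=east, power=14}: Accepted (power = 14).
{band=alpha, source=west, power=2}: Rejected (power = 2).
{band=delta, source=east, power=3}: Rejected (power = 3).
{band=alpha, source=east, power=5}: Rejected (power = 5).
{band=gamma, source=east, power=4}: Rejected (power = 4).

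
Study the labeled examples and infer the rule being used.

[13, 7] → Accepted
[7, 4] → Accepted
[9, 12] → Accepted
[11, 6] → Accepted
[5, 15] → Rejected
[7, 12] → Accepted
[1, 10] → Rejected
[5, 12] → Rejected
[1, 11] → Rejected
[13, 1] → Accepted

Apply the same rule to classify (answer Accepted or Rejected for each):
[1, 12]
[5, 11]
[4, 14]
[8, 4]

The distinguishing property — first ≥ 6 — holds for all the 'Accepted' cases and none of the 'Rejected' cases.

Rejected, Rejected, Rejected, Accepted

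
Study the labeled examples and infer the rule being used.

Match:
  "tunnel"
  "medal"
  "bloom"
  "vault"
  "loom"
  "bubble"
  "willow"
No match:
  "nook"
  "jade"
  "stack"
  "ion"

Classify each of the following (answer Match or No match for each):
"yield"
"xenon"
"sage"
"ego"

Match, No match, No match, No match

Checking candidate rules against both groups, what survives is: contains 'l'.
"yield": Match (has 'l').
"xenon": No match (no 'l').
"sage": No match (no 'l').
"ego": No match (no 'l').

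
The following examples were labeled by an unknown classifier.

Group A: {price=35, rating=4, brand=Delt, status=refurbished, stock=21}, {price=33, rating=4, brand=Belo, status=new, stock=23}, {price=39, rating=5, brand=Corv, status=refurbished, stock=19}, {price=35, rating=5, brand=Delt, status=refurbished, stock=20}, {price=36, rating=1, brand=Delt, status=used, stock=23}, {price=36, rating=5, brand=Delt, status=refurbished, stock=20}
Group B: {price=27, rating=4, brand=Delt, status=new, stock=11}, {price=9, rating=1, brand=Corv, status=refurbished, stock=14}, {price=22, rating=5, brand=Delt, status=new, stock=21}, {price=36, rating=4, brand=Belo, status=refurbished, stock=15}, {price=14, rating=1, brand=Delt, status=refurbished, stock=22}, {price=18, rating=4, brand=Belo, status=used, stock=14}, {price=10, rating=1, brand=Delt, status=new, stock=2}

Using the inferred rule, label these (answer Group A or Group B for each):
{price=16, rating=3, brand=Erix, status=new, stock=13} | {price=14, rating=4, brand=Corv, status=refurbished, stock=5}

Rule: stock ≥ 19 AND price ≥ 27. This holds for each 'Group A' example and fails for each 'Group B' one.
{price=16, rating=3, brand=Erix, status=new, stock=13}: stock = 13, price = 16 — fails the rule, so Group B. {price=14, rating=4, brand=Corv, status=refurbished, stock=5}: stock = 5, price = 14 — fails the rule, so Group B.

Group B, Group B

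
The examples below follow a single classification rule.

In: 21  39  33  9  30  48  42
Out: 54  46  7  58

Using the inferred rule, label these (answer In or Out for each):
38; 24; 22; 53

Out, In, Out, Out

One predicate separates the groups cleanly: multiple of 3 AND at most 48.
Out: 38, since 38 = 3·12 + 2, 38 ≤ 48. In: 24, since 24 = 3·8, 24 ≤ 48. Out: 22, since 22 = 3·7 + 1, 22 ≤ 48. Out: 53, since 53 = 3·17 + 2, 53 > 48.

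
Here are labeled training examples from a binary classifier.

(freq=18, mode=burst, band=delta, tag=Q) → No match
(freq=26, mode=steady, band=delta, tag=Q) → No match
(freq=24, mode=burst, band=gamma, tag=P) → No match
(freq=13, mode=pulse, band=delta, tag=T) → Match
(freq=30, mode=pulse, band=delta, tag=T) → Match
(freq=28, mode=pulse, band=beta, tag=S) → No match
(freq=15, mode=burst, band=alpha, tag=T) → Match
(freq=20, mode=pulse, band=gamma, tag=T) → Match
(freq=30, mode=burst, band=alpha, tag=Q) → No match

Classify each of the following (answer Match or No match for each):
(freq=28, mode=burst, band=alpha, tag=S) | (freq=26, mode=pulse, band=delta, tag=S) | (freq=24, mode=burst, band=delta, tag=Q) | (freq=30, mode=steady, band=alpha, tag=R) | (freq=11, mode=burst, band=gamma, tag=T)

The classifier is using: tag is T.
(freq=28, mode=burst, band=alpha, tag=S): No match (tag is S). (freq=26, mode=pulse, band=delta, tag=S): No match (tag is S). (freq=24, mode=burst, band=delta, tag=Q): No match (tag is Q). (freq=30, mode=steady, band=alpha, tag=R): No match (tag is R). (freq=11, mode=burst, band=gamma, tag=T): Match (tag is T).

No match, No match, No match, No match, Match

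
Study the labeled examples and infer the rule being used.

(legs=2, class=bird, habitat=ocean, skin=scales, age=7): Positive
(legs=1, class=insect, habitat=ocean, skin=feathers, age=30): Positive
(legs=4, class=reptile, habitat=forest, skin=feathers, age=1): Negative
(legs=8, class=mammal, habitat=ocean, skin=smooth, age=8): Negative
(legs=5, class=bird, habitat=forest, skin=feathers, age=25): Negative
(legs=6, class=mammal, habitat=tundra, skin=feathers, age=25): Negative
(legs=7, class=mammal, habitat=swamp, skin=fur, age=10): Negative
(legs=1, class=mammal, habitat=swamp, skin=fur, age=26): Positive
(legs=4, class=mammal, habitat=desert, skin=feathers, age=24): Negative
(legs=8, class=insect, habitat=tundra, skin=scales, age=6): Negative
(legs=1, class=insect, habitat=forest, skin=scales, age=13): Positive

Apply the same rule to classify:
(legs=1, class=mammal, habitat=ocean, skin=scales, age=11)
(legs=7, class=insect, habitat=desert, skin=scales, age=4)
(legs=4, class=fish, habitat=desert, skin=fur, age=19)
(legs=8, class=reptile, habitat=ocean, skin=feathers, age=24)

'Positive' ⟺ legs ≤ 2.
(legs=1, class=mammal, habitat=ocean, skin=scales, age=11) — legs = 1, hence Positive.
(legs=7, class=insect, habitat=desert, skin=scales, age=4) — legs = 7, hence Negative.
(legs=4, class=fish, habitat=desert, skin=fur, age=19) — legs = 4, hence Negative.
(legs=8, class=reptile, habitat=ocean, skin=feathers, age=24) — legs = 8, hence Negative.

Positive, Negative, Negative, Negative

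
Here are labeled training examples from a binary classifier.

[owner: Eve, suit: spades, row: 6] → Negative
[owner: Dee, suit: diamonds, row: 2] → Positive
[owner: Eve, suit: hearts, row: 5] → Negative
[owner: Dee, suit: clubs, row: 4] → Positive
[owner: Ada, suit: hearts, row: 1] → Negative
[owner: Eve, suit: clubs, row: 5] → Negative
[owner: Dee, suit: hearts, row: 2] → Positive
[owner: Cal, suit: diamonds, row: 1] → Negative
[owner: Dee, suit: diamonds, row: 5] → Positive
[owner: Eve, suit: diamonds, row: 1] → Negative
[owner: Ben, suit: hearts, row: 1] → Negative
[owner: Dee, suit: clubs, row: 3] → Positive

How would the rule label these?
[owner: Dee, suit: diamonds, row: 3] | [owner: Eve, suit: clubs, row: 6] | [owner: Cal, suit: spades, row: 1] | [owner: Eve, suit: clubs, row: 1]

Positive, Negative, Negative, Negative

Rule: owner is Dee. This holds for each 'Positive' example and fails for each 'Negative' one.
[owner: Dee, suit: diamonds, row: 3]: Positive (owner is Dee). [owner: Eve, suit: clubs, row: 6]: Negative (owner is Eve). [owner: Cal, suit: spades, row: 1]: Negative (owner is Cal). [owner: Eve, suit: clubs, row: 1]: Negative (owner is Eve).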